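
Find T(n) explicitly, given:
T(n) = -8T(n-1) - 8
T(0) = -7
First-order linear non-homogeneous.
Homogeneous solution: T_h(n) = A·(-8)^n.
Try constant particular solution T_p = K: K = -8K - 8 ⇒ K = - \frac{8}{9}.
General: T(n) = A·(-8)^n - \frac{8}{9}.
Apply T(0) = -7: A - \frac{8}{9} = -7 ⇒ A = - \frac{55}{9}.
So T(n) = - \frac{55 \left(-8\right)^{n}}{9} - \frac{8}{9}.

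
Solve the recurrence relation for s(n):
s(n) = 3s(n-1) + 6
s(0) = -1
First-order linear non-homogeneous.
Homogeneous solution: s_h(n) = A·(3)^n.
Try constant particular solution s_p = K: K = 3K + 6 ⇒ K = -3.
General: s(n) = A·(3)^n - 3.
Apply s(0) = -1: A - 3 = -1 ⇒ A = 2.
So s(n) = 2 \cdot 3^{n} - 3.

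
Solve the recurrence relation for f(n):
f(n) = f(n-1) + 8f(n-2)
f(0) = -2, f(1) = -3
Characteristic equation: x² - x - 8 = 0.
Discriminant Δ = (1)² + 4·(8) = 33.
Roots r₁,₂ = (1 ± √33)/2, so r₁ = \frac{1}{2} + \frac{\sqrt{33}}{2}, r₂ = \frac{1}{2} - \frac{\sqrt{33}}{2}.
General solution: f(n) = A·r₁^n + B·r₂^n.
From the initial conditions, A + B = -2 and r₁A + r₂B = -3.
Since r₁ - r₂ = √33: A = (-3 - (-2)r₂)/√33 = -1 - \frac{2 \sqrt{33}}{33}, and B = -2 - A = -1 + \frac{2 \sqrt{33}}{33}.
So f(n) = \left(-1 - \frac{2 \sqrt{33}}{33}\right)\left(\frac{1}{2} + \frac{\sqrt{33}}{2}\right)^n + \left(-1 + \frac{2 \sqrt{33}}{33}\right)\left(\frac{1}{2} - \frac{\sqrt{33}}{2}\right)^n.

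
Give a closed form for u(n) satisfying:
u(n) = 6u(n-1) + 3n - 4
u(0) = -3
First-order linear with linear forcing.
Homogeneous solution: u_h(n) = A·(6)^n.
Try particular u_p(n) = pn + q. Substituting:
  pn + q = 6(p(n-1) + q) + 3n - 4.
Matching the n-coefficient: p = 6p + 3 ⇒ p = - \frac{3}{5}.
Matching constants: q = -6p + 6q - 4 ⇒ q = \frac{2}{25}.
General: u(n) = A·(6)^n - \frac{3 n}{5} + \frac{2}{25}.
Apply u(0) = -3: A + \frac{2}{25} = -3 ⇒ A = - \frac{77}{25}.
So u(n) = - \frac{77 \cdot 6^{n}}{25} - \frac{3 n}{5} + \frac{2}{25}.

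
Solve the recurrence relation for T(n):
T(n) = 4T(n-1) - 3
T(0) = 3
First-order linear non-homogeneous.
Homogeneous solution: T_h(n) = A·(4)^n.
Try constant particular solution T_p = K: K = 4K - 3 ⇒ K = 1.
General: T(n) = A·(4)^n + 1.
Apply T(0) = 3: A + 1 = 3 ⇒ A = 2.
So T(n) = 2 \cdot 4^{n} + 1.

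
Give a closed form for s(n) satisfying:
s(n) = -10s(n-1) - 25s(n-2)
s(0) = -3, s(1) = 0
Characteristic equation: x² + 10x + 25 = 0, which is (x - (-5))².
Repeated root r = -5.
General solution: s(n) = (A + Bn)·(-5)^n.
From s(0) = -3: A = -3.
From s(1) = 0: (A + B)·(-5) = 0 ⇒ B = 3.
So s(n) = \left(3 n - 3\right) \cdot (-5)^n.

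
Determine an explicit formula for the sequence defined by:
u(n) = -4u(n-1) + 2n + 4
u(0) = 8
First-order linear with linear forcing.
Homogeneous solution: u_h(n) = A·(-4)^n.
Try particular u_p(n) = pn + q. Substituting:
  pn + q = -4(p(n-1) + q) + 2n + 4.
Matching the n-coefficient: p = -4p + 2 ⇒ p = \frac{2}{5}.
Matching constants: q = 4p - 4q + 4 ⇒ q = \frac{28}{25}.
General: u(n) = A·(-4)^n + \frac{2 n}{5} + \frac{28}{25}.
Apply u(0) = 8: A + \frac{28}{25} = 8 ⇒ A = \frac{172}{25}.
So u(n) = \frac{172 \left(-4\right)^{n}}{25} + \frac{2 n}{5} + \frac{28}{25}.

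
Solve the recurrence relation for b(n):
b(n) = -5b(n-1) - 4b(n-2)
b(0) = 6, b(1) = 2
Characteristic equation: x² + 5x + 4 = 0, which factors as (x - (-1))(x - (-4)) = 0.
Roots r₁ = -1, r₂ = -4 (distinct).
General solution: b(n) = A·(-1)^n + B·(-4)^n.
From b(0) = 6: A + B = 6.
From b(1) = 2: -A - 4B = 2.
Solving: A = \frac{26}{3}, B = - \frac{8}{3}.
So b(n) = \frac{26 \left(-1\right)^{n}}{3} - \frac{8 \left(-4\right)^{n}}{3}.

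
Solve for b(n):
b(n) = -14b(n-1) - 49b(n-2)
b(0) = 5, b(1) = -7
Characteristic equation: x² + 14x + 49 = 0, which is (x - (-7))².
Repeated root r = -7.
General solution: b(n) = (A + Bn)·(-7)^n.
From b(0) = 5: A = 5.
From b(1) = -7: (A + B)·(-7) = -7 ⇒ B = -4.
So b(n) = \left(5 - 4 n\right) \cdot (-7)^n.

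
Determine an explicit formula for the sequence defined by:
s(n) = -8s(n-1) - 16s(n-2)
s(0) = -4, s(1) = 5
Characteristic equation: x² + 8x + 16 = 0, which is (x - (-4))².
Repeated root r = -4.
General solution: s(n) = (A + Bn)·(-4)^n.
From s(0) = -4: A = -4.
From s(1) = 5: (A + B)·(-4) = 5 ⇒ B = \frac{11}{4}.
So s(n) = \left(\frac{11 n}{4} - 4\right) \cdot (-4)^n.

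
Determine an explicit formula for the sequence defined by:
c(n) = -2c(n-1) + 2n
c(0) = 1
First-order linear with linear forcing.
Homogeneous solution: c_h(n) = A·(-2)^n.
Try particular c_p(n) = pn + q. Substituting:
  pn + q = -2(p(n-1) + q) + 2n.
Matching the n-coefficient: p = -2p + 2 ⇒ p = \frac{2}{3}.
Matching constants: q = 2p - 2q ⇒ q = \frac{4}{9}.
General: c(n) = A·(-2)^n + \frac{2 n}{3} + \frac{4}{9}.
Apply c(0) = 1: A + \frac{4}{9} = 1 ⇒ A = \frac{5}{9}.
So c(n) = \frac{5 \left(-2\right)^{n}}{9} + \frac{2 n}{3} + \frac{4}{9}.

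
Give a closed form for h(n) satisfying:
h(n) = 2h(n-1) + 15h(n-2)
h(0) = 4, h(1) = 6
Characteristic equation: x² - 2x - 15 = 0, which factors as (x - (5))(x - (-3)) = 0.
Roots r₁ = 5, r₂ = -3 (distinct).
General solution: h(n) = A·(5)^n + B·(-3)^n.
From h(0) = 4: A + B = 4.
From h(1) = 6: 5A - 3B = 6.
Solving: A = \frac{9}{4}, B = \frac{7}{4}.
So h(n) = \frac{7 \left(-3\right)^{n}}{4} + \frac{9 \cdot 5^{n}}{4}.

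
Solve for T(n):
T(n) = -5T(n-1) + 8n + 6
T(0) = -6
First-order linear with linear forcing.
Homogeneous solution: T_h(n) = A·(-5)^n.
Try particular T_p(n) = pn + q. Substituting:
  pn + q = -5(p(n-1) + q) + 8n + 6.
Matching the n-coefficient: p = -5p + 8 ⇒ p = \frac{4}{3}.
Matching constants: q = 5p - 5q + 6 ⇒ q = \frac{19}{9}.
General: T(n) = A·(-5)^n + \frac{4 n}{3} + \frac{19}{9}.
Apply T(0) = -6: A + \frac{19}{9} = -6 ⇒ A = - \frac{73}{9}.
So T(n) = - \frac{73 \left(-5\right)^{n}}{9} + \frac{4 n}{3} + \frac{19}{9}.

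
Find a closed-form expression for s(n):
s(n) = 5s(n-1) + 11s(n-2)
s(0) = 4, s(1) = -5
Characteristic equation: x² - 5x - 11 = 0.
Discriminant Δ = (5)² + 4·(11) = 69.
Roots r₁,₂ = (5 ± √69)/2, so r₁ = \frac{5}{2} + \frac{\sqrt{69}}{2}, r₂ = \frac{5}{2} - \frac{\sqrt{69}}{2}.
General solution: s(n) = A·r₁^n + B·r₂^n.
From the initial conditions, A + B = 4 and r₁A + r₂B = -5.
Since r₁ - r₂ = √69: A = (-5 - (4)r₂)/√69 = 2 - \frac{5 \sqrt{69}}{23}, and B = 4 - A = \frac{5 \sqrt{69}}{23} + 2.
So s(n) = \left(2 - \frac{5 \sqrt{69}}{23}\right)\left(\frac{5}{2} + \frac{\sqrt{69}}{2}\right)^n + \left(\frac{5 \sqrt{69}}{23} + 2\right)\left(\frac{5}{2} - \frac{\sqrt{69}}{2}\right)^n.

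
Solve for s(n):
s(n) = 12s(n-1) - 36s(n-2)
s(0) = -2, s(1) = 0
Characteristic equation: x² - 12x + 36 = 0, which is (x - (6))².
Repeated root r = 6.
General solution: s(n) = (A + Bn)·(6)^n.
From s(0) = -2: A = -2.
From s(1) = 0: (A + B)·(6) = 0 ⇒ B = 2.
So s(n) = \left(2 n - 2\right) \cdot (6)^n.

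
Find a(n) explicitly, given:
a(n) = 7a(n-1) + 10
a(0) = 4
First-order linear non-homogeneous.
Homogeneous solution: a_h(n) = A·(7)^n.
Try constant particular solution a_p = K: K = 7K + 10 ⇒ K = - \frac{5}{3}.
General: a(n) = A·(7)^n - \frac{5}{3}.
Apply a(0) = 4: A - \frac{5}{3} = 4 ⇒ A = \frac{17}{3}.
So a(n) = \frac{17 \cdot 7^{n}}{3} - \frac{5}{3}.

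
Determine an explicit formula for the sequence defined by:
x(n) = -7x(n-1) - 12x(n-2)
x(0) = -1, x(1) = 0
Characteristic equation: x² + 7x + 12 = 0, which factors as (x - (-3))(x - (-4)) = 0.
Roots r₁ = -3, r₂ = -4 (distinct).
General solution: x(n) = A·(-3)^n + B·(-4)^n.
From x(0) = -1: A + B = -1.
From x(1) = 0: -3A - 4B = 0.
Solving: A = -4, B = 3.
So x(n) = - 4 \left(-3\right)^{n} + 3 \left(-4\right)^{n}.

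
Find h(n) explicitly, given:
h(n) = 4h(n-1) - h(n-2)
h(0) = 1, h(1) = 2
Characteristic equation: x² - 4x + 1 = 0.
Discriminant Δ = (4)² + 4·(-1) = 12.
Roots r₁,₂ = (4 ± √12)/2, so r₁ = \sqrt{3} + 2, r₂ = 2 - \sqrt{3}.
General solution: h(n) = A·r₁^n + B·r₂^n.
From the initial conditions, A + B = 1 and r₁A + r₂B = 2.
Since r₁ - r₂ = √12: A = (2 - (1)r₂)/√12 = \frac{1}{2}, and B = 1 - A = \frac{1}{2}.
So h(n) = \left(\frac{1}{2}\right)\left(\sqrt{3} + 2\right)^n + \left(\frac{1}{2}\right)\left(2 - \sqrt{3}\right)^n.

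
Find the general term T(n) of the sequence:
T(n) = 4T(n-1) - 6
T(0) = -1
First-order linear non-homogeneous.
Homogeneous solution: T_h(n) = A·(4)^n.
Try constant particular solution T_p = K: K = 4K - 6 ⇒ K = 2.
General: T(n) = A·(4)^n + 2.
Apply T(0) = -1: A + 2 = -1 ⇒ A = -3.
So T(n) = 2 - 3 \cdot 4^{n}.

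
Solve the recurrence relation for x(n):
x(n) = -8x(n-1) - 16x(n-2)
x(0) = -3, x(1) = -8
Characteristic equation: x² + 8x + 16 = 0, which is (x - (-4))².
Repeated root r = -4.
General solution: x(n) = (A + Bn)·(-4)^n.
From x(0) = -3: A = -3.
From x(1) = -8: (A + B)·(-4) = -8 ⇒ B = 5.
So x(n) = \left(5 n - 3\right) \cdot (-4)^n.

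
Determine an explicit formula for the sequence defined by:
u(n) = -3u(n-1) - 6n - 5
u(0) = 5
First-order linear with linear forcing.
Homogeneous solution: u_h(n) = A·(-3)^n.
Try particular u_p(n) = pn + q. Substituting:
  pn + q = -3(p(n-1) + q) - 6n - 5.
Matching the n-coefficient: p = -3p - 6 ⇒ p = - \frac{3}{2}.
Matching constants: q = 3p - 3q - 5 ⇒ q = - \frac{19}{8}.
General: u(n) = A·(-3)^n - \frac{3 n}{2} - \frac{19}{8}.
Apply u(0) = 5: A - \frac{19}{8} = 5 ⇒ A = \frac{59}{8}.
So u(n) = \frac{59 \left(-3\right)^{n}}{8} - \frac{3 n}{2} - \frac{19}{8}.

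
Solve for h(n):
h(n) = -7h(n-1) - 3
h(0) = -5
First-order linear non-homogeneous.
Homogeneous solution: h_h(n) = A·(-7)^n.
Try constant particular solution h_p = K: K = -7K - 3 ⇒ K = - \frac{3}{8}.
General: h(n) = A·(-7)^n - \frac{3}{8}.
Apply h(0) = -5: A - \frac{3}{8} = -5 ⇒ A = - \frac{37}{8}.
So h(n) = - \frac{37 \left(-7\right)^{n}}{8} - \frac{3}{8}.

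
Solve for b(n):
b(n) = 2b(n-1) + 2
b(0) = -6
First-order linear non-homogeneous.
Homogeneous solution: b_h(n) = A·(2)^n.
Try constant particular solution b_p = K: K = 2K + 2 ⇒ K = -2.
General: b(n) = A·(2)^n - 2.
Apply b(0) = -6: A - 2 = -6 ⇒ A = -4.
So b(n) = - 4 \cdot 2^{n} - 2.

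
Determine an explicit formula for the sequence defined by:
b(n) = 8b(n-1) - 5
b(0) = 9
First-order linear non-homogeneous.
Homogeneous solution: b_h(n) = A·(8)^n.
Try constant particular solution b_p = K: K = 8K - 5 ⇒ K = \frac{5}{7}.
General: b(n) = A·(8)^n + \frac{5}{7}.
Apply b(0) = 9: A + \frac{5}{7} = 9 ⇒ A = \frac{58}{7}.
So b(n) = \frac{58 \cdot 8^{n}}{7} + \frac{5}{7}.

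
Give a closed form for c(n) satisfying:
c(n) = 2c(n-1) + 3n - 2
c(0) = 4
First-order linear with linear forcing.
Homogeneous solution: c_h(n) = A·(2)^n.
Try particular c_p(n) = pn + q. Substituting:
  pn + q = 2(p(n-1) + q) + 3n - 2.
Matching the n-coefficient: p = 2p + 3 ⇒ p = -3.
Matching constants: q = -2p + 2q - 2 ⇒ q = -4.
General: c(n) = A·(2)^n - 3 n - 4.
Apply c(0) = 4: A - 4 = 4 ⇒ A = 8.
So c(n) = 8 \cdot 2^{n} - 3 n - 4.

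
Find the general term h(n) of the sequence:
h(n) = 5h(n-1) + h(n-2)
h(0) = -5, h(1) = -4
Characteristic equation: x² - 5x - 1 = 0.
Discriminant Δ = (5)² + 4·(1) = 29.
Roots r₁,₂ = (5 ± √29)/2, so r₁ = \frac{5}{2} + \frac{\sqrt{29}}{2}, r₂ = \frac{5}{2} - \frac{\sqrt{29}}{2}.
General solution: h(n) = A·r₁^n + B·r₂^n.
From the initial conditions, A + B = -5 and r₁A + r₂B = -4.
Since r₁ - r₂ = √29: A = (-4 - (-5)r₂)/√29 = - \frac{5}{2} + \frac{17 \sqrt{29}}{58}, and B = -5 - A = - \frac{5}{2} - \frac{17 \sqrt{29}}{58}.
So h(n) = \left(- \frac{5}{2} + \frac{17 \sqrt{29}}{58}\right)\left(\frac{5}{2} + \frac{\sqrt{29}}{2}\right)^n + \left(- \frac{5}{2} - \frac{17 \sqrt{29}}{58}\right)\left(\frac{5}{2} - \frac{\sqrt{29}}{2}\right)^n.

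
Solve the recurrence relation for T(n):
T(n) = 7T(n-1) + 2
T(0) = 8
First-order linear non-homogeneous.
Homogeneous solution: T_h(n) = A·(7)^n.
Try constant particular solution T_p = K: K = 7K + 2 ⇒ K = - \frac{1}{3}.
General: T(n) = A·(7)^n - \frac{1}{3}.
Apply T(0) = 8: A - \frac{1}{3} = 8 ⇒ A = \frac{25}{3}.
So T(n) = \frac{25 \cdot 7^{n}}{3} - \frac{1}{3}.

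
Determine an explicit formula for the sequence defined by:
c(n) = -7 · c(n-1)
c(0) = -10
Pure geometric recurrence with ratio -7.
By induction c(n) = c(0) · (-7)^n = - 10 \left(-7\right)^{n}.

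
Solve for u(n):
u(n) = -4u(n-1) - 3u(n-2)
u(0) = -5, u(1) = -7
Characteristic equation: x² + 4x + 3 = 0, which factors as (x - (-3))(x - (-1)) = 0.
Roots r₁ = -3, r₂ = -1 (distinct).
General solution: u(n) = A·(-3)^n + B·(-1)^n.
From u(0) = -5: A + B = -5.
From u(1) = -7: -3A - B = -7.
Solving: A = 6, B = -11.
So u(n) = - 11 \left(-1\right)^{n} + 6 \left(-3\right)^{n}.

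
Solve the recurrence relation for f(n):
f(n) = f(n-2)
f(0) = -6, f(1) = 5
Characteristic equation: x² - 1 = 0, which factors as (x - (-1))(x - (1)) = 0.
Roots r₁ = -1, r₂ = 1 (distinct).
General solution: f(n) = A·(-1)^n + B·(1)^n.
From f(0) = -6: A + B = -6.
From f(1) = 5: -A + B = 5.
Solving: A = - \frac{11}{2}, B = - \frac{1}{2}.
So f(n) = - \frac{11 \left(-1\right)^{n}}{2} - \frac{1}{2}.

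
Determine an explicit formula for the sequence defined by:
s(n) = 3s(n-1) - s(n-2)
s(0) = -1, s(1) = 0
Characteristic equation: x² - 3x + 1 = 0.
Discriminant Δ = (3)² + 4·(-1) = 5.
Roots r₁,₂ = (3 ± √5)/2, so r₁ = \frac{\sqrt{5}}{2} + \frac{3}{2}, r₂ = \frac{3}{2} - \frac{\sqrt{5}}{2}.
General solution: s(n) = A·r₁^n + B·r₂^n.
From the initial conditions, A + B = -1 and r₁A + r₂B = 0.
Since r₁ - r₂ = √5: A = (0 - (-1)r₂)/√5 = - \frac{1}{2} + \frac{3 \sqrt{5}}{10}, and B = -1 - A = - \frac{3 \sqrt{5}}{10} - \frac{1}{2}.
So s(n) = \left(- \frac{1}{2} + \frac{3 \sqrt{5}}{10}\right)\left(\frac{\sqrt{5}}{2} + \frac{3}{2}\right)^n + \left(- \frac{3 \sqrt{5}}{10} - \frac{1}{2}\right)\left(\frac{3}{2} - \frac{\sqrt{5}}{2}\right)^n.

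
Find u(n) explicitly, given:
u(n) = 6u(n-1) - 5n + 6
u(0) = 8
First-order linear with linear forcing.
Homogeneous solution: u_h(n) = A·(6)^n.
Try particular u_p(n) = pn + q. Substituting:
  pn + q = 6(p(n-1) + q) - 5n + 6.
Matching the n-coefficient: p = 6p - 5 ⇒ p = 1.
Matching constants: q = -6p + 6q + 6 ⇒ q = 0.
General: u(n) = A·(6)^n + n + 0.
Apply u(0) = 8: A + 0 = 8 ⇒ A = 8.
So u(n) = 8 \cdot 6^{n} + n.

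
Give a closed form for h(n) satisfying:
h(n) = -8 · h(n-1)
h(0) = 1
Pure geometric recurrence with ratio -8.
By induction h(n) = h(0) · (-8)^n = \left(-8\right)^{n}.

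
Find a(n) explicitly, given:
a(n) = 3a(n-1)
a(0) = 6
This is a homogeneous first-order recurrence with ratio 3.
By induction a(n) = a(0) · (3)^n = 6 \cdot 3^{n}.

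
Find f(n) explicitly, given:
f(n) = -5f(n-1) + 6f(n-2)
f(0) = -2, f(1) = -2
Characteristic equation: x² + 5x - 6 = 0, which factors as (x - (1))(x - (-6)) = 0.
Roots r₁ = 1, r₂ = -6 (distinct).
General solution: f(n) = A·(1)^n + B·(-6)^n.
From f(0) = -2: A + B = -2.
From f(1) = -2: A - 6B = -2.
Solving: A = -2, B = 0.
So f(n) = -2.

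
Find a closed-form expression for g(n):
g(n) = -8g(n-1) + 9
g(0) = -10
First-order linear non-homogeneous.
Homogeneous solution: g_h(n) = A·(-8)^n.
Try constant particular solution g_p = K: K = -8K + 9 ⇒ K = 1.
General: g(n) = A·(-8)^n + 1.
Apply g(0) = -10: A + 1 = -10 ⇒ A = -11.
So g(n) = 1 - 11 \left(-8\right)^{n}.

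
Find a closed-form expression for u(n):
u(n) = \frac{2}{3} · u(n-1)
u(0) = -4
Pure geometric recurrence with ratio \frac{2}{3}.
By induction u(n) = u(0) · (\frac{2}{3})^n = - 4 \left(\frac{2}{3}\right)^{n}.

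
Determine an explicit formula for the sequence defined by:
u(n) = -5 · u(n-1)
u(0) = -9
Pure geometric recurrence with ratio -5.
By induction u(n) = u(0) · (-5)^n = - 9 \left(-5\right)^{n}.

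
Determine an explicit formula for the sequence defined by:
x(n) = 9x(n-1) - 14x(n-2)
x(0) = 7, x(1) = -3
Characteristic equation: x² - 9x + 14 = 0, which factors as (x - (7))(x - (2)) = 0.
Roots r₁ = 7, r₂ = 2 (distinct).
General solution: x(n) = A·(7)^n + B·(2)^n.
From x(0) = 7: A + B = 7.
From x(1) = -3: 7A + 2B = -3.
Solving: A = - \frac{17}{5}, B = \frac{52}{5}.
So x(n) = \frac{52 \cdot 2^{n}}{5} - \frac{17 \cdot 7^{n}}{5}.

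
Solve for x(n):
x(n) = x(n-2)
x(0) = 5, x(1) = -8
Characteristic equation: x² - 1 = 0, which factors as (x - (-1))(x - (1)) = 0.
Roots r₁ = -1, r₂ = 1 (distinct).
General solution: x(n) = A·(-1)^n + B·(1)^n.
From x(0) = 5: A + B = 5.
From x(1) = -8: -A + B = -8.
Solving: A = \frac{13}{2}, B = - \frac{3}{2}.
So x(n) = \frac{13 \left(-1\right)^{n}}{2} - \frac{3}{2}.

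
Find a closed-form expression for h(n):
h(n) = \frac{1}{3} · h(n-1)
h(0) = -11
Pure geometric recurrence with ratio \frac{1}{3}.
By induction h(n) = h(0) · (\frac{1}{3})^n = - 11 \cdot 3^{- n}.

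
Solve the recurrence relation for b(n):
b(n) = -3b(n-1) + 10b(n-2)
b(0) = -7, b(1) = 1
Characteristic equation: x² + 3x - 10 = 0, which factors as (x - (2))(x - (-5)) = 0.
Roots r₁ = 2, r₂ = -5 (distinct).
General solution: b(n) = A·(2)^n + B·(-5)^n.
From b(0) = -7: A + B = -7.
From b(1) = 1: 2A - 5B = 1.
Solving: A = - \frac{34}{7}, B = - \frac{15}{7}.
So b(n) = - \frac{15 \left(-5\right)^{n}}{7} - \frac{34 \cdot 2^{n}}{7}.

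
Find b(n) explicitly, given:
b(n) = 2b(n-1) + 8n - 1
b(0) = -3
First-order linear with linear forcing.
Homogeneous solution: b_h(n) = A·(2)^n.
Try particular b_p(n) = pn + q. Substituting:
  pn + q = 2(p(n-1) + q) + 8n - 1.
Matching the n-coefficient: p = 2p + 8 ⇒ p = -8.
Matching constants: q = -2p + 2q - 1 ⇒ q = -15.
General: b(n) = A·(2)^n - 8 n - 15.
Apply b(0) = -3: A - 15 = -3 ⇒ A = 12.
So b(n) = 12 \cdot 2^{n} - 8 n - 15.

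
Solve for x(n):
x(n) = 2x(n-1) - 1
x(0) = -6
First-order linear non-homogeneous.
Homogeneous solution: x_h(n) = A·(2)^n.
Try constant particular solution x_p = K: K = 2K - 1 ⇒ K = 1.
General: x(n) = A·(2)^n + 1.
Apply x(0) = -6: A + 1 = -6 ⇒ A = -7.
So x(n) = 1 - 7 \cdot 2^{n}.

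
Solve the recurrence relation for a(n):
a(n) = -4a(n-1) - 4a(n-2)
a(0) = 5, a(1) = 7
Characteristic equation: x² + 4x + 4 = 0, which is (x - (-2))².
Repeated root r = -2.
General solution: a(n) = (A + Bn)·(-2)^n.
From a(0) = 5: A = 5.
From a(1) = 7: (A + B)·(-2) = 7 ⇒ B = - \frac{17}{2}.
So a(n) = \left(5 - \frac{17 n}{2}\right) \cdot (-2)^n.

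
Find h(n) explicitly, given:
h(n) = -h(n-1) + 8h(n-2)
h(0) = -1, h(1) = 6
Characteristic equation: x² + x - 8 = 0.
Discriminant Δ = (-1)² + 4·(8) = 33.
Roots r₁,₂ = (-1 ± √33)/2, so r₁ = - \frac{1}{2} + \frac{\sqrt{33}}{2}, r₂ = - \frac{\sqrt{33}}{2} - \frac{1}{2}.
General solution: h(n) = A·r₁^n + B·r₂^n.
From the initial conditions, A + B = -1 and r₁A + r₂B = 6.
Since r₁ - r₂ = √33: A = (6 - (-1)r₂)/√33 = - \frac{1}{2} + \frac{\sqrt{33}}{6}, and B = -1 - A = - \frac{\sqrt{33}}{6} - \frac{1}{2}.
So h(n) = \left(- \frac{1}{2} + \frac{\sqrt{33}}{6}\right)\left(- \frac{1}{2} + \frac{\sqrt{33}}{2}\right)^n + \left(- \frac{\sqrt{33}}{6} - \frac{1}{2}\right)\left(- \frac{\sqrt{33}}{2} - \frac{1}{2}\right)^n.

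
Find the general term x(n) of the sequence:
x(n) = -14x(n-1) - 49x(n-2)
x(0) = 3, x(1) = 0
Characteristic equation: x² + 14x + 49 = 0, which is (x - (-7))².
Repeated root r = -7.
General solution: x(n) = (A + Bn)·(-7)^n.
From x(0) = 3: A = 3.
From x(1) = 0: (A + B)·(-7) = 0 ⇒ B = -3.
So x(n) = \left(3 - 3 n\right) \cdot (-7)^n.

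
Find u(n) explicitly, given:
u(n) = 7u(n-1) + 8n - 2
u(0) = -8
First-order linear with linear forcing.
Homogeneous solution: u_h(n) = A·(7)^n.
Try particular u_p(n) = pn + q. Substituting:
  pn + q = 7(p(n-1) + q) + 8n - 2.
Matching the n-coefficient: p = 7p + 8 ⇒ p = - \frac{4}{3}.
Matching constants: q = -7p + 7q - 2 ⇒ q = - \frac{11}{9}.
General: u(n) = A·(7)^n - \frac{4 n}{3} - \frac{11}{9}.
Apply u(0) = -8: A - \frac{11}{9} = -8 ⇒ A = - \frac{61}{9}.
So u(n) = - \frac{61 \cdot 7^{n}}{9} - \frac{4 n}{3} - \frac{11}{9}.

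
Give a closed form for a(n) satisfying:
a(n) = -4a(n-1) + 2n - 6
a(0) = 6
First-order linear with linear forcing.
Homogeneous solution: a_h(n) = A·(-4)^n.
Try particular a_p(n) = pn + q. Substituting:
  pn + q = -4(p(n-1) + q) + 2n - 6.
Matching the n-coefficient: p = -4p + 2 ⇒ p = \frac{2}{5}.
Matching constants: q = 4p - 4q - 6 ⇒ q = - \frac{22}{25}.
General: a(n) = A·(-4)^n + \frac{2 n}{5} - \frac{22}{25}.
Apply a(0) = 6: A - \frac{22}{25} = 6 ⇒ A = \frac{172}{25}.
So a(n) = \frac{172 \left(-4\right)^{n}}{25} + \frac{2 n}{5} - \frac{22}{25}.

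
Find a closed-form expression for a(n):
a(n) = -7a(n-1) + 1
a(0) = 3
First-order linear non-homogeneous.
Homogeneous solution: a_h(n) = A·(-7)^n.
Try constant particular solution a_p = K: K = -7K + 1 ⇒ K = \frac{1}{8}.
General: a(n) = A·(-7)^n + \frac{1}{8}.
Apply a(0) = 3: A + \frac{1}{8} = 3 ⇒ A = \frac{23}{8}.
So a(n) = \frac{23 \left(-7\right)^{n}}{8} + \frac{1}{8}.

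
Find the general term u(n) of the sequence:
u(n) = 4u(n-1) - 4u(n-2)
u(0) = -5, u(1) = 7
Characteristic equation: x² - 4x + 4 = 0, which is (x - (2))².
Repeated root r = 2.
General solution: u(n) = (A + Bn)·(2)^n.
From u(0) = -5: A = -5.
From u(1) = 7: (A + B)·(2) = 7 ⇒ B = \frac{17}{2}.
So u(n) = \left(\frac{17 n}{2} - 5\right) \cdot (2)^n.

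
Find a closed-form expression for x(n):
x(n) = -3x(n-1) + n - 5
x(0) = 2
First-order linear with linear forcing.
Homogeneous solution: x_h(n) = A·(-3)^n.
Try particular x_p(n) = pn + q. Substituting:
  pn + q = -3(p(n-1) + q) + n - 5.
Matching the n-coefficient: p = -3p + 1 ⇒ p = \frac{1}{4}.
Matching constants: q = 3p - 3q - 5 ⇒ q = - \frac{17}{16}.
General: x(n) = A·(-3)^n + \frac{n}{4} - \frac{17}{16}.
Apply x(0) = 2: A - \frac{17}{16} = 2 ⇒ A = \frac{49}{16}.
So x(n) = \frac{49 \left(-3\right)^{n}}{16} + \frac{n}{4} - \frac{17}{16}.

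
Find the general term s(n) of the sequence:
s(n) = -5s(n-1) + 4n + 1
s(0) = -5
First-order linear with linear forcing.
Homogeneous solution: s_h(n) = A·(-5)^n.
Try particular s_p(n) = pn + q. Substituting:
  pn + q = -5(p(n-1) + q) + 4n + 1.
Matching the n-coefficient: p = -5p + 4 ⇒ p = \frac{2}{3}.
Matching constants: q = 5p - 5q + 1 ⇒ q = \frac{13}{18}.
General: s(n) = A·(-5)^n + \frac{2 n}{3} + \frac{13}{18}.
Apply s(0) = -5: A + \frac{13}{18} = -5 ⇒ A = - \frac{103}{18}.
So s(n) = - \frac{103 \left(-5\right)^{n}}{18} + \frac{2 n}{3} + \frac{13}{18}.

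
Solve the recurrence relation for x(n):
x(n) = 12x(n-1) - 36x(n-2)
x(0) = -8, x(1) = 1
Characteristic equation: x² - 12x + 36 = 0, which is (x - (6))².
Repeated root r = 6.
General solution: x(n) = (A + Bn)·(6)^n.
From x(0) = -8: A = -8.
From x(1) = 1: (A + B)·(6) = 1 ⇒ B = \frac{49}{6}.
So x(n) = \left(\frac{49 n}{6} - 8\right) \cdot (6)^n.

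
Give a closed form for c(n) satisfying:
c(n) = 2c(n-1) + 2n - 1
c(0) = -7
First-order linear with linear forcing.
Homogeneous solution: c_h(n) = A·(2)^n.
Try particular c_p(n) = pn + q. Substituting:
  pn + q = 2(p(n-1) + q) + 2n - 1.
Matching the n-coefficient: p = 2p + 2 ⇒ p = -2.
Matching constants: q = -2p + 2q - 1 ⇒ q = -3.
General: c(n) = A·(2)^n - 2 n - 3.
Apply c(0) = -7: A - 3 = -7 ⇒ A = -4.
So c(n) = - 4 \cdot 2^{n} - 2 n - 3.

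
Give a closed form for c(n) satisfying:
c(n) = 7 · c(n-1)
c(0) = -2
Pure geometric recurrence with ratio 7.
By induction c(n) = c(0) · (7)^n = - 2 \cdot 7^{n}.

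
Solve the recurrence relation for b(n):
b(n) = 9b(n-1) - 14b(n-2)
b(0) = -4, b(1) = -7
Characteristic equation: x² - 9x + 14 = 0, which factors as (x - (7))(x - (2)) = 0.
Roots r₁ = 7, r₂ = 2 (distinct).
General solution: b(n) = A·(7)^n + B·(2)^n.
From b(0) = -4: A + B = -4.
From b(1) = -7: 7A + 2B = -7.
Solving: A = \frac{1}{5}, B = - \frac{21}{5}.
So b(n) = - \frac{21 \cdot 2^{n}}{5} + \frac{7^{n}}{5}.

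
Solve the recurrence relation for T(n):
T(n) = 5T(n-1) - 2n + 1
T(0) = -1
First-order linear with linear forcing.
Homogeneous solution: T_h(n) = A·(5)^n.
Try particular T_p(n) = pn + q. Substituting:
  pn + q = 5(p(n-1) + q) - 2n + 1.
Matching the n-coefficient: p = 5p - 2 ⇒ p = \frac{1}{2}.
Matching constants: q = -5p + 5q + 1 ⇒ q = \frac{3}{8}.
General: T(n) = A·(5)^n + \frac{n}{2} + \frac{3}{8}.
Apply T(0) = -1: A + \frac{3}{8} = -1 ⇒ A = - \frac{11}{8}.
So T(n) = - \frac{11 \cdot 5^{n}}{8} + \frac{n}{2} + \frac{3}{8}.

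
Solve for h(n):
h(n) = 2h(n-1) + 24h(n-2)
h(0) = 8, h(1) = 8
Characteristic equation: x² - 2x - 24 = 0, which factors as (x - (-4))(x - (6)) = 0.
Roots r₁ = -4, r₂ = 6 (distinct).
General solution: h(n) = A·(-4)^n + B·(6)^n.
From h(0) = 8: A + B = 8.
From h(1) = 8: -4A + 6B = 8.
Solving: A = 4, B = 4.
So h(n) = 4 \left(-4\right)^{n} + 4 \cdot 6^{n}.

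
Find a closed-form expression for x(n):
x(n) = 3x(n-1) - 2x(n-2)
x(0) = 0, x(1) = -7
Characteristic equation: x² - 3x + 2 = 0, which factors as (x - (1))(x - (2)) = 0.
Roots r₁ = 1, r₂ = 2 (distinct).
General solution: x(n) = A·(1)^n + B·(2)^n.
From x(0) = 0: A + B = 0.
From x(1) = -7: A + 2B = -7.
Solving: A = 7, B = -7.
So x(n) = 7 - 7 \cdot 2^{n}.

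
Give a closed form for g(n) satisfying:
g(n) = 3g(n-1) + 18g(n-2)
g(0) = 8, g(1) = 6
Characteristic equation: x² - 3x - 18 = 0, which factors as (x - (-3))(x - (6)) = 0.
Roots r₁ = -3, r₂ = 6 (distinct).
General solution: g(n) = A·(-3)^n + B·(6)^n.
From g(0) = 8: A + B = 8.
From g(1) = 6: -3A + 6B = 6.
Solving: A = \frac{14}{3}, B = \frac{10}{3}.
So g(n) = \frac{14 \left(-3\right)^{n}}{3} + \frac{10 \cdot 6^{n}}{3}.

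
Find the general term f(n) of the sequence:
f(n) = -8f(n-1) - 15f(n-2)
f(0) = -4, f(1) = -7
Characteristic equation: x² + 8x + 15 = 0, which factors as (x - (-5))(x - (-3)) = 0.
Roots r₁ = -5, r₂ = -3 (distinct).
General solution: f(n) = A·(-5)^n + B·(-3)^n.
From f(0) = -4: A + B = -4.
From f(1) = -7: -5A - 3B = -7.
Solving: A = \frac{19}{2}, B = - \frac{27}{2}.
So f(n) = - \frac{27 \left(-3\right)^{n}}{2} + \frac{19 \left(-5\right)^{n}}{2}.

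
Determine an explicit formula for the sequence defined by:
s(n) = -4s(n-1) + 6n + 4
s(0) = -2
First-order linear with linear forcing.
Homogeneous solution: s_h(n) = A·(-4)^n.
Try particular s_p(n) = pn + q. Substituting:
  pn + q = -4(p(n-1) + q) + 6n + 4.
Matching the n-coefficient: p = -4p + 6 ⇒ p = \frac{6}{5}.
Matching constants: q = 4p - 4q + 4 ⇒ q = \frac{44}{25}.
General: s(n) = A·(-4)^n + \frac{6 n}{5} + \frac{44}{25}.
Apply s(0) = -2: A + \frac{44}{25} = -2 ⇒ A = - \frac{94}{25}.
So s(n) = - \frac{94 \left(-4\right)^{n}}{25} + \frac{6 n}{5} + \frac{44}{25}.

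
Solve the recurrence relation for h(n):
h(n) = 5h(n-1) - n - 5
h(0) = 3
First-order linear with linear forcing.
Homogeneous solution: h_h(n) = A·(5)^n.
Try particular h_p(n) = pn + q. Substituting:
  pn + q = 5(p(n-1) + q) - n - 5.
Matching the n-coefficient: p = 5p - 1 ⇒ p = \frac{1}{4}.
Matching constants: q = -5p + 5q - 5 ⇒ q = \frac{25}{16}.
General: h(n) = A·(5)^n + \frac{n}{4} + \frac{25}{16}.
Apply h(0) = 3: A + \frac{25}{16} = 3 ⇒ A = \frac{23}{16}.
So h(n) = \frac{23 \cdot 5^{n}}{16} + \frac{n}{4} + \frac{25}{16}.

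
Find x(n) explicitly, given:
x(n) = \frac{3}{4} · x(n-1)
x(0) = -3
Pure geometric recurrence with ratio \frac{3}{4}.
By induction x(n) = x(0) · (\frac{3}{4})^n = - 3 \left(\frac{3}{4}\right)^{n}.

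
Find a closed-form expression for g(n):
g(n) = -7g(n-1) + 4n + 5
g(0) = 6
First-order linear with linear forcing.
Homogeneous solution: g_h(n) = A·(-7)^n.
Try particular g_p(n) = pn + q. Substituting:
  pn + q = -7(p(n-1) + q) + 4n + 5.
Matching the n-coefficient: p = -7p + 4 ⇒ p = \frac{1}{2}.
Matching constants: q = 7p - 7q + 5 ⇒ q = \frac{17}{16}.
General: g(n) = A·(-7)^n + \frac{n}{2} + \frac{17}{16}.
Apply g(0) = 6: A + \frac{17}{16} = 6 ⇒ A = \frac{79}{16}.
So g(n) = \frac{79 \left(-7\right)^{n}}{16} + \frac{n}{2} + \frac{17}{16}.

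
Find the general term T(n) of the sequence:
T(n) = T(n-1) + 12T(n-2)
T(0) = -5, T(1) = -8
Characteristic equation: x² - x - 12 = 0, which factors as (x - (4))(x - (-3)) = 0.
Roots r₁ = 4, r₂ = -3 (distinct).
General solution: T(n) = A·(4)^n + B·(-3)^n.
From T(0) = -5: A + B = -5.
From T(1) = -8: 4A - 3B = -8.
Solving: A = - \frac{23}{7}, B = - \frac{12}{7}.
So T(n) = - \frac{12 \left(-3\right)^{n}}{7} - \frac{23 \cdot 4^{n}}{7}.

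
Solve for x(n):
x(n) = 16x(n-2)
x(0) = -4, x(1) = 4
Characteristic equation: x² - 16 = 0, which factors as (x - (-4))(x - (4)) = 0.
Roots r₁ = -4, r₂ = 4 (distinct).
General solution: x(n) = A·(-4)^n + B·(4)^n.
From x(0) = -4: A + B = -4.
From x(1) = 4: -4A + 4B = 4.
Solving: A = - \frac{5}{2}, B = - \frac{3}{2}.
So x(n) = - \frac{5 \left(-4\right)^{n}}{2} - \frac{3 \cdot 4^{n}}{2}.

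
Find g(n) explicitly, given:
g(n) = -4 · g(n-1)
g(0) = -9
Pure geometric recurrence with ratio -4.
By induction g(n) = g(0) · (-4)^n = - 9 \left(-4\right)^{n}.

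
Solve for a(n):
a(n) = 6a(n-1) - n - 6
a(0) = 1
First-order linear with linear forcing.
Homogeneous solution: a_h(n) = A·(6)^n.
Try particular a_p(n) = pn + q. Substituting:
  pn + q = 6(p(n-1) + q) - n - 6.
Matching the n-coefficient: p = 6p - 1 ⇒ p = \frac{1}{5}.
Matching constants: q = -6p + 6q - 6 ⇒ q = \frac{36}{25}.
General: a(n) = A·(6)^n + \frac{n}{5} + \frac{36}{25}.
Apply a(0) = 1: A + \frac{36}{25} = 1 ⇒ A = - \frac{11}{25}.
So a(n) = - \frac{11 \cdot 6^{n}}{25} + \frac{n}{5} + \frac{36}{25}.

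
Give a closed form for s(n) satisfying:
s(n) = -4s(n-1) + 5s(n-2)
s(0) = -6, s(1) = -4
Characteristic equation: x² + 4x - 5 = 0, which factors as (x - (-5))(x - (1)) = 0.
Roots r₁ = -5, r₂ = 1 (distinct).
General solution: s(n) = A·(-5)^n + B·(1)^n.
From s(0) = -6: A + B = -6.
From s(1) = -4: -5A + B = -4.
Solving: A = - \frac{1}{3}, B = - \frac{17}{3}.
So s(n) = - \frac{\left(-5\right)^{n}}{3} - \frac{17}{3}.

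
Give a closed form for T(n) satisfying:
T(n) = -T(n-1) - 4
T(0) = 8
First-order linear non-homogeneous.
Homogeneous solution: T_h(n) = A·(-1)^n.
Try constant particular solution T_p = K: K = -K - 4 ⇒ K = -2.
General: T(n) = A·(-1)^n - 2.
Apply T(0) = 8: A - 2 = 8 ⇒ A = 10.
So T(n) = 10 \left(-1\right)^{n} - 2.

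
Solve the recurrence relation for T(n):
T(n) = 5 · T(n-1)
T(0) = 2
Pure geometric recurrence with ratio 5.
By induction T(n) = T(0) · (5)^n = 2 \cdot 5^{n}.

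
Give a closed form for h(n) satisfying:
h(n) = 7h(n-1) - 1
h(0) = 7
First-order linear non-homogeneous.
Homogeneous solution: h_h(n) = A·(7)^n.
Try constant particular solution h_p = K: K = 7K - 1 ⇒ K = \frac{1}{6}.
General: h(n) = A·(7)^n + \frac{1}{6}.
Apply h(0) = 7: A + \frac{1}{6} = 7 ⇒ A = \frac{41}{6}.
So h(n) = \frac{41 \cdot 7^{n}}{6} + \frac{1}{6}.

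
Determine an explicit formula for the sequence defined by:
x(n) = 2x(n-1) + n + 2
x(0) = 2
First-order linear with linear forcing.
Homogeneous solution: x_h(n) = A·(2)^n.
Try particular x_p(n) = pn + q. Substituting:
  pn + q = 2(p(n-1) + q) + n + 2.
Matching the n-coefficient: p = 2p + 1 ⇒ p = -1.
Matching constants: q = -2p + 2q + 2 ⇒ q = -4.
General: x(n) = A·(2)^n - n - 4.
Apply x(0) = 2: A - 4 = 2 ⇒ A = 6.
So x(n) = 6 \cdot 2^{n} - n - 4.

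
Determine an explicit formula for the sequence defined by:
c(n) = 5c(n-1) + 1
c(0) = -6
First-order linear non-homogeneous.
Homogeneous solution: c_h(n) = A·(5)^n.
Try constant particular solution c_p = K: K = 5K + 1 ⇒ K = - \frac{1}{4}.
General: c(n) = A·(5)^n - \frac{1}{4}.
Apply c(0) = -6: A - \frac{1}{4} = -6 ⇒ A = - \frac{23}{4}.
So c(n) = - \frac{23 \cdot 5^{n}}{4} - \frac{1}{4}.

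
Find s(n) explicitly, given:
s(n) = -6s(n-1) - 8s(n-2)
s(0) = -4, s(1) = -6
Characteristic equation: x² + 6x + 8 = 0, which factors as (x - (-4))(x - (-2)) = 0.
Roots r₁ = -4, r₂ = -2 (distinct).
General solution: s(n) = A·(-4)^n + B·(-2)^n.
From s(0) = -4: A + B = -4.
From s(1) = -6: -4A - 2B = -6.
Solving: A = 7, B = -11.
So s(n) = - 11 \left(-2\right)^{n} + 7 \left(-4\right)^{n}.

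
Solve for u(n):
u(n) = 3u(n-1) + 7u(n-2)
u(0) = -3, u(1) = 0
Characteristic equation: x² - 3x - 7 = 0.
Discriminant Δ = (3)² + 4·(7) = 37.
Roots r₁,₂ = (3 ± √37)/2, so r₁ = \frac{3}{2} + \frac{\sqrt{37}}{2}, r₂ = \frac{3}{2} - \frac{\sqrt{37}}{2}.
General solution: u(n) = A·r₁^n + B·r₂^n.
From the initial conditions, A + B = -3 and r₁A + r₂B = 0.
Since r₁ - r₂ = √37: A = (0 - (-3)r₂)/√37 = - \frac{3}{2} + \frac{9 \sqrt{37}}{74}, and B = -3 - A = - \frac{3}{2} - \frac{9 \sqrt{37}}{74}.
So u(n) = \left(- \frac{3}{2} + \frac{9 \sqrt{37}}{74}\right)\left(\frac{3}{2} + \frac{\sqrt{37}}{2}\right)^n + \left(- \frac{3}{2} - \frac{9 \sqrt{37}}{74}\right)\left(\frac{3}{2} - \frac{\sqrt{37}}{2}\right)^n.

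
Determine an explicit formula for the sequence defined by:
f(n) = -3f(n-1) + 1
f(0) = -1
First-order linear non-homogeneous.
Homogeneous solution: f_h(n) = A·(-3)^n.
Try constant particular solution f_p = K: K = -3K + 1 ⇒ K = \frac{1}{4}.
General: f(n) = A·(-3)^n + \frac{1}{4}.
Apply f(0) = -1: A + \frac{1}{4} = -1 ⇒ A = - \frac{5}{4}.
So f(n) = \frac{1}{4} - \frac{5 \left(-3\right)^{n}}{4}.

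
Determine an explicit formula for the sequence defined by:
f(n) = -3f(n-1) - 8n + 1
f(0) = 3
First-order linear with linear forcing.
Homogeneous solution: f_h(n) = A·(-3)^n.
Try particular f_p(n) = pn + q. Substituting:
  pn + q = -3(p(n-1) + q) - 8n + 1.
Matching the n-coefficient: p = -3p - 8 ⇒ p = -2.
Matching constants: q = 3p - 3q + 1 ⇒ q = - \frac{5}{4}.
General: f(n) = A·(-3)^n - 2 n - \frac{5}{4}.
Apply f(0) = 3: A - \frac{5}{4} = 3 ⇒ A = \frac{17}{4}.
So f(n) = \frac{17 \left(-3\right)^{n}}{4} - 2 n - \frac{5}{4}.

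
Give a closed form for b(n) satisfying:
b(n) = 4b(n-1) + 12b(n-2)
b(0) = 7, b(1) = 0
Characteristic equation: x² - 4x - 12 = 0, which factors as (x - (6))(x - (-2)) = 0.
Roots r₁ = 6, r₂ = -2 (distinct).
General solution: b(n) = A·(6)^n + B·(-2)^n.
From b(0) = 7: A + B = 7.
From b(1) = 0: 6A - 2B = 0.
Solving: A = \frac{7}{4}, B = \frac{21}{4}.
So b(n) = \frac{21 \left(-2\right)^{n}}{4} + \frac{7 \cdot 6^{n}}{4}.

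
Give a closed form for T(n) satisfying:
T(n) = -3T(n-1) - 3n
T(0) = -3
First-order linear with linear forcing.
Homogeneous solution: T_h(n) = A·(-3)^n.
Try particular T_p(n) = pn + q. Substituting:
  pn + q = -3(p(n-1) + q) - 3n.
Matching the n-coefficient: p = -3p - 3 ⇒ p = - \frac{3}{4}.
Matching constants: q = 3p - 3q ⇒ q = - \frac{9}{16}.
General: T(n) = A·(-3)^n - \frac{3 n}{4} - \frac{9}{16}.
Apply T(0) = -3: A - \frac{9}{16} = -3 ⇒ A = - \frac{39}{16}.
So T(n) = - \frac{39 \left(-3\right)^{n}}{16} - \frac{3 n}{4} - \frac{9}{16}.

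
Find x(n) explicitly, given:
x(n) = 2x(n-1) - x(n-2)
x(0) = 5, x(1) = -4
Characteristic equation: x² - 2x + 1 = 0, which is (x - (1))².
Repeated root r = 1.
General solution: x(n) = (A + Bn)·(1)^n.
From x(0) = 5: A = 5.
From x(1) = -4: (A + B)·(1) = -4 ⇒ B = -9.
So x(n) = \left(5 - 9 n\right) \cdot (1)^n.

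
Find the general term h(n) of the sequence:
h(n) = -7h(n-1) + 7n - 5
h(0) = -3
First-order linear with linear forcing.
Homogeneous solution: h_h(n) = A·(-7)^n.
Try particular h_p(n) = pn + q. Substituting:
  pn + q = -7(p(n-1) + q) + 7n - 5.
Matching the n-coefficient: p = -7p + 7 ⇒ p = \frac{7}{8}.
Matching constants: q = 7p - 7q - 5 ⇒ q = \frac{9}{64}.
General: h(n) = A·(-7)^n + \frac{7 n}{8} + \frac{9}{64}.
Apply h(0) = -3: A + \frac{9}{64} = -3 ⇒ A = - \frac{201}{64}.
So h(n) = - \frac{201 \left(-7\right)^{n}}{64} + \frac{7 n}{8} + \frac{9}{64}.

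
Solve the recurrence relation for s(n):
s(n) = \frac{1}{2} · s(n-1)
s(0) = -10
Pure geometric recurrence with ratio \frac{1}{2}.
By induction s(n) = s(0) · (\frac{1}{2})^n = - 10 \cdot 2^{- n}.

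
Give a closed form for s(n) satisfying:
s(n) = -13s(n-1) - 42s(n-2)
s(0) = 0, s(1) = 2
Characteristic equation: x² + 13x + 42 = 0, which factors as (x - (-7))(x - (-6)) = 0.
Roots r₁ = -7, r₂ = -6 (distinct).
General solution: s(n) = A·(-7)^n + B·(-6)^n.
From s(0) = 0: A + B = 0.
From s(1) = 2: -7A - 6B = 2.
Solving: A = -2, B = 2.
So s(n) = 2 \left(-6\right)^{n} - 2 \left(-7\right)^{n}.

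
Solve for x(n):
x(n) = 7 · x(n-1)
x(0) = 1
Pure geometric recurrence with ratio 7.
By induction x(n) = x(0) · (7)^n = 7^{n}.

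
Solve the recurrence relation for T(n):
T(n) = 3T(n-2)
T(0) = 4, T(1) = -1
Characteristic equation: x² - 3 = 0.
Discriminant Δ = (0)² + 4·(3) = 12.
Roots r₁,₂ = (0 ± √12)/2, so r₁ = \sqrt{3}, r₂ = - \sqrt{3}.
General solution: T(n) = A·r₁^n + B·r₂^n.
From the initial conditions, A + B = 4 and r₁A + r₂B = -1.
Since r₁ - r₂ = √12: A = (-1 - (4)r₂)/√12 = 2 - \frac{\sqrt{3}}{6}, and B = 4 - A = \frac{\sqrt{3}}{6} + 2.
So T(n) = \left(2 - \frac{\sqrt{3}}{6}\right)\left(\sqrt{3}\right)^n + \left(\frac{\sqrt{3}}{6} + 2\right)\left(- \sqrt{3}\right)^n.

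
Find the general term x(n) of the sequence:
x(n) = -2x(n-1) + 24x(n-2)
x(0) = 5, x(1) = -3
Characteristic equation: x² + 2x - 24 = 0, which factors as (x - (-6))(x - (4)) = 0.
Roots r₁ = -6, r₂ = 4 (distinct).
General solution: x(n) = A·(-6)^n + B·(4)^n.
From x(0) = 5: A + B = 5.
From x(1) = -3: -6A + 4B = -3.
Solving: A = \frac{23}{10}, B = \frac{27}{10}.
So x(n) = \frac{23 \left(-6\right)^{n}}{10} + \frac{27 \cdot 4^{n}}{10}.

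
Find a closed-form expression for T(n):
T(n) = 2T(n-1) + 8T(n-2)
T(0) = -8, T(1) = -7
Characteristic equation: x² - 2x - 8 = 0, which factors as (x - (4))(x - (-2)) = 0.
Roots r₁ = 4, r₂ = -2 (distinct).
General solution: T(n) = A·(4)^n + B·(-2)^n.
From T(0) = -8: A + B = -8.
From T(1) = -7: 4A - 2B = -7.
Solving: A = - \frac{23}{6}, B = - \frac{25}{6}.
So T(n) = - \frac{25 \left(-2\right)^{n}}{6} - \frac{23 \cdot 4^{n}}{6}.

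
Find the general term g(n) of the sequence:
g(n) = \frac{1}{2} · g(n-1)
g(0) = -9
Pure geometric recurrence with ratio \frac{1}{2}.
By induction g(n) = g(0) · (\frac{1}{2})^n = - 9 \cdot 2^{- n}.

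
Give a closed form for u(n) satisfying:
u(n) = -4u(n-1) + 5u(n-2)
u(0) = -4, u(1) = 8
Characteristic equation: x² + 4x - 5 = 0, which factors as (x - (-5))(x - (1)) = 0.
Roots r₁ = -5, r₂ = 1 (distinct).
General solution: u(n) = A·(-5)^n + B·(1)^n.
From u(0) = -4: A + B = -4.
From u(1) = 8: -5A + B = 8.
Solving: A = -2, B = -2.
So u(n) = - 2 \left(-5\right)^{n} - 2.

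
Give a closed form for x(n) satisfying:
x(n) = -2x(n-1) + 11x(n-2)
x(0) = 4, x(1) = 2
Characteristic equation: x² + 2x - 11 = 0.
Discriminant Δ = (-2)² + 4·(11) = 48.
Roots r₁,₂ = (-2 ± √48)/2, so r₁ = -1 + 2 \sqrt{3}, r₂ = - 2 \sqrt{3} - 1.
General solution: x(n) = A·r₁^n + B·r₂^n.
From the initial conditions, A + B = 4 and r₁A + r₂B = 2.
Since r₁ - r₂ = √48: A = (2 - (4)r₂)/√48 = \frac{\sqrt{3}}{2} + 2, and B = 4 - A = 2 - \frac{\sqrt{3}}{2}.
So x(n) = \left(\frac{\sqrt{3}}{2} + 2\right)\left(-1 + 2 \sqrt{3}\right)^n + \left(2 - \frac{\sqrt{3}}{2}\right)\left(- 2 \sqrt{3} - 1\right)^n.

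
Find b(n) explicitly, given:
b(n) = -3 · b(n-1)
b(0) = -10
Pure geometric recurrence with ratio -3.
By induction b(n) = b(0) · (-3)^n = - 10 \left(-3\right)^{n}.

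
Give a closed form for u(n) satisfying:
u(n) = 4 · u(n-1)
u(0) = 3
Pure geometric recurrence with ratio 4.
By induction u(n) = u(0) · (4)^n = 3 \cdot 4^{n}.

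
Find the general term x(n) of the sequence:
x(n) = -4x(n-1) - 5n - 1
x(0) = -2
First-order linear with linear forcing.
Homogeneous solution: x_h(n) = A·(-4)^n.
Try particular x_p(n) = pn + q. Substituting:
  pn + q = -4(p(n-1) + q) - 5n - 1.
Matching the n-coefficient: p = -4p - 5 ⇒ p = -1.
Matching constants: q = 4p - 4q - 1 ⇒ q = -1.
General: x(n) = A·(-4)^n - n - 1.
Apply x(0) = -2: A - 1 = -2 ⇒ A = -1.
So x(n) = - \left(-4\right)^{n} - n - 1.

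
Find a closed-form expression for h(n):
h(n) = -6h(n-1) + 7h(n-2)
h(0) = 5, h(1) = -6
Characteristic equation: x² + 6x - 7 = 0, which factors as (x - (-7))(x - (1)) = 0.
Roots r₁ = -7, r₂ = 1 (distinct).
General solution: h(n) = A·(-7)^n + B·(1)^n.
From h(0) = 5: A + B = 5.
From h(1) = -6: -7A + B = -6.
Solving: A = \frac{11}{8}, B = \frac{29}{8}.
So h(n) = \frac{11 \left(-7\right)^{n}}{8} + \frac{29}{8}.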